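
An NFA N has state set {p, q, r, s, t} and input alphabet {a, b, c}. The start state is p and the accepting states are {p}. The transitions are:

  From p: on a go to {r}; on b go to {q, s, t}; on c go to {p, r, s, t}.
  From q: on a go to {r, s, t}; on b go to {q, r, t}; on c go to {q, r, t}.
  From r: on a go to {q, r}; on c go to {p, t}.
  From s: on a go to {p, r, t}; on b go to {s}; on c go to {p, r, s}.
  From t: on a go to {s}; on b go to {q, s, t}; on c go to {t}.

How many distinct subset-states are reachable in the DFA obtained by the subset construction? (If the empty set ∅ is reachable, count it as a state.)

Start state of the DFA: {p}.
{p} --a--> {r}  [new]
{p} --b--> {q, s, t}  [new]
{p} --c--> {p, r, s, t}  [new]
{r} --a--> {q, r}  [new]
{r} --b--> ∅  [new]
{r} --c--> {p, t}  [new]
{q, s, t} --a--> {p, r, s, t}  [seen]
{q, s, t} --b--> {q, r, s, t}  [new]
{q, s, t} --c--> {p, q, r, s, t}  [new]
{p, r, s, t} --a--> {p, q, r, s, t}  [seen]
{p, r, s, t} --b--> {q, s, t}  [seen]
{p, r, s, t} --c--> {p, r, s, t}  [seen]
{q, r} --a--> {q, r, s, t}  [seen]
{q, r} --b--> {q, r, t}  [new]
{q, r} --c--> {p, q, r, t}  [new]
∅ --a--> ∅  [seen]
∅ --b--> ∅  [seen]
∅ --c--> ∅  [seen]
{p, t} --a--> {r, s}  [new]
{p, t} --b--> {q, s, t}  [seen]
{p, t} --c--> {p, r, s, t}  [seen]
{q, r, s, t} --a--> {p, q, r, s, t}  [seen]
{q, r, s, t} --b--> {q, r, s, t}  [seen]
{q, r, s, t} --c--> {p, q, r, s, t}  [seen]
{p, q, r, s, t} --a--> {p, q, r, s, t}  [seen]
{p, q, r, s, t} --b--> {q, r, s, t}  [seen]
{p, q, r, s, t} --c--> {p, q, r, s, t}  [seen]
{q, r, t} --a--> {q, r, s, t}  [seen]
{q, r, t} --b--> {q, r, s, t}  [seen]
{q, r, t} --c--> {p, q, r, t}  [seen]
{p, q, r, t} --a--> {q, r, s, t}  [seen]
{p, q, r, t} --b--> {q, r, s, t}  [seen]
{p, q, r, t} --c--> {p, q, r, s, t}  [seen]
{r, s} --a--> {p, q, r, t}  [seen]
{r, s} --b--> {s}  [new]
{r, s} --c--> {p, r, s, t}  [seen]
{s} --a--> {p, r, t}  [new]
{s} --b--> {s}  [seen]
{s} --c--> {p, r, s}  [new]
{p, r, t} --a--> {q, r, s}  [new]
{p, r, t} --b--> {q, s, t}  [seen]
{p, r, t} --c--> {p, r, s, t}  [seen]
{p, r, s} --a--> {p, q, r, t}  [seen]
{p, r, s} --b--> {q, s, t}  [seen]
{p, r, s} --c--> {p, r, s, t}  [seen]
{q, r, s} --a--> {p, q, r, s, t}  [seen]
{q, r, s} --b--> {q, r, s, t}  [seen]
{q, r, s} --c--> {p, q, r, s, t}  [seen]
Reachable DFA states: {p}, {r}, {q, s, t}, {p, r, s, t}, {q, r}, ∅, {p, t}, {q, r, s, t}, {p, q, r, s, t}, {q, r, t}, {p, q, r, t}, {r, s}, {s}, {p, r, t}, {p, r, s}, {q, r, s}.

16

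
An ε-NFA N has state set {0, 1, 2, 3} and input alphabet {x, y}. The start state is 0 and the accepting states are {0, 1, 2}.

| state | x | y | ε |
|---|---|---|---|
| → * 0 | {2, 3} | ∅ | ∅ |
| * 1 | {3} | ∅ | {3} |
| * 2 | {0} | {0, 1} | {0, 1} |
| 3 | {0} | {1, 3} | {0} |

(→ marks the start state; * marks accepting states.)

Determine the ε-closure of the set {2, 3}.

{0, 1, 2, 3}

Begin with {2, 3}.
2 →ε {0, 1}; add 0, 1.
ε-closure = {0, 1, 2, 3}.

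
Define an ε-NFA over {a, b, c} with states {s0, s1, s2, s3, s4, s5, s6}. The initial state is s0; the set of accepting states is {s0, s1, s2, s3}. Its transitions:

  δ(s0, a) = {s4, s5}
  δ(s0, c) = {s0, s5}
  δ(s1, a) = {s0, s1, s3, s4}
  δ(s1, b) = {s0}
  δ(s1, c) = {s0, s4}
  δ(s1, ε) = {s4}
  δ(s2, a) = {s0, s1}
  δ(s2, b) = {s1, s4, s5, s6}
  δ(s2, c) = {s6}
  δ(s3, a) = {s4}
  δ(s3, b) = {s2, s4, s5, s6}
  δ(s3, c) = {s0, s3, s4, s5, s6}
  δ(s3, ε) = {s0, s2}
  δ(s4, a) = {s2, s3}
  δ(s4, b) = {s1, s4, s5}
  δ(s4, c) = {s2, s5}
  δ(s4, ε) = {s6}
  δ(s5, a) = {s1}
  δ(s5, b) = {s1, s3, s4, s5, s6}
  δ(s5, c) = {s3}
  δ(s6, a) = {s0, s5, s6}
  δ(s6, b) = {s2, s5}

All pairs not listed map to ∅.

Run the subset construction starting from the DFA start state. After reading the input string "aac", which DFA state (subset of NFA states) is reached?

Start: {s0}.
δ(s0,a) = {s4, s5}.
Union: {s4, s5}.
ε-closure gives {s4, s5, s6}.
After a: {s4, s5, s6}.
δ(s4,a) = {s2, s3}; δ(s5,a) = {s1}; δ(s6,a) = {s0, s5, s6}.
Union: {s0, s1, s2, s3, s5, s6}.
ε-closure gives {s0, s1, s2, s3, s4, s5, s6}.
After a: {s0, s1, s2, s3, s4, s5, s6}.
δ(s0,c) = {s0, s5}; δ(s1,c) = {s0, s4}; δ(s2,c) = {s6}; δ(s3,c) = {s0, s3, s4, s5, s6}; δ(s4,c) = {s2, s5}; δ(s5,c) = {s3}; δ(s6,c) = ∅.
Union: {s0, s2, s3, s4, s5, s6}.
After c: {s0, s2, s3, s4, s5, s6}.

{s0, s2, s3, s4, s5, s6}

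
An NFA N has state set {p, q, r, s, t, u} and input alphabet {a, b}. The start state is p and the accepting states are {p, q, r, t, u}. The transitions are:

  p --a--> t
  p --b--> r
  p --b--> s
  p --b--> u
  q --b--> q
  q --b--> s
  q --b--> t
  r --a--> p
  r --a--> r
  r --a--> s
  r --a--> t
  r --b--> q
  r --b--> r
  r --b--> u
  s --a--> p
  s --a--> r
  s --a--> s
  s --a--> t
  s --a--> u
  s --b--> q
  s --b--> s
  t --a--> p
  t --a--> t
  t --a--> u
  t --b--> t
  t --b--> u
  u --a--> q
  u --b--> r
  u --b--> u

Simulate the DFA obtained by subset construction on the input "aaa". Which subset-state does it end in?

Start: {p}.
δ(p,a) = {t}.
Union: {t}.
After a: {t}.
δ(t,a) = {p, t, u}.
Union: {p, t, u}.
After a: {p, t, u}.
δ(p,a) = {t}; δ(t,a) = {p, t, u}; δ(u,a) = {q}.
Union: {p, q, t, u}.
After a: {p, q, t, u}.

{p, q, t, u}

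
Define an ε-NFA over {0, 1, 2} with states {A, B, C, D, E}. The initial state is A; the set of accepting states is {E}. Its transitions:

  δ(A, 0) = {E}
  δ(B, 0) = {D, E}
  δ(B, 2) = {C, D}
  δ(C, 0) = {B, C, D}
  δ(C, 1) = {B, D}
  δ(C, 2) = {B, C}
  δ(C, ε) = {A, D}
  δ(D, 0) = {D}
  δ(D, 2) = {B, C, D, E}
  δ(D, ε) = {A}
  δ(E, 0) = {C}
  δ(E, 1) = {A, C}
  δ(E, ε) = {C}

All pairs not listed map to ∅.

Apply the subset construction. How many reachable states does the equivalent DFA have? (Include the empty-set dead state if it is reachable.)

6

Start state of the DFA: {A} (ε-closure of the NFA start).
{A} --0--> {A, C, D, E}  [new]
{A} --1--> ∅  [new]
{A} --2--> ∅  [seen]
{A, C, D, E} --0--> {A, B, C, D, E}  [new]
{A, C, D, E} --1--> {A, B, C, D}  [new]
{A, C, D, E} --2--> {A, B, C, D, E}  [seen]
∅ --0--> ∅  [seen]
∅ --1--> ∅  [seen]
∅ --2--> ∅  [seen]
{A, B, C, D, E} --0--> {A, B, C, D, E}  [seen]
{A, B, C, D, E} --1--> {A, B, C, D}  [seen]
{A, B, C, D, E} --2--> {A, B, C, D, E}  [seen]
{A, B, C, D} --0--> {A, B, C, D, E}  [seen]
{A, B, C, D} --1--> {A, B, D}  [new]
{A, B, C, D} --2--> {A, B, C, D, E}  [seen]
{A, B, D} --0--> {A, C, D, E}  [seen]
{A, B, D} --1--> ∅  [seen]
{A, B, D} --2--> {A, B, C, D, E}  [seen]
Reachable DFA states: {A}, {A, C, D, E}, ∅, {A, B, C, D, E}, {A, B, C, D}, {A, B, D}.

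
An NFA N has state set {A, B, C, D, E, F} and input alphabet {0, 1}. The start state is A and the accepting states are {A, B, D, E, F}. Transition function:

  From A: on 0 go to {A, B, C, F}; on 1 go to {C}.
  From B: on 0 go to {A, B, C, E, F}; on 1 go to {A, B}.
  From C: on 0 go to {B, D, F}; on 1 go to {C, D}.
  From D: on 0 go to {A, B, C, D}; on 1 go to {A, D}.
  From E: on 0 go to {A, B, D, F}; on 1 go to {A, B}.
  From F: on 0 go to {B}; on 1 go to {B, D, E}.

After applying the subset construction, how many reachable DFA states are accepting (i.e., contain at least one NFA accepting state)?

10

Start state of the DFA: {A}.
{A} --0--> {A, B, C, F}  [new]
{A} --1--> {C}  [new]
{A, B, C, F} --0--> {A, B, C, D, E, F}  [new]
{A, B, C, F} --1--> {A, B, C, D, E}  [new]
{C} --0--> {B, D, F}  [new]
{C} --1--> {C, D}  [new]
{A, B, C, D, E, F} --0--> {A, B, C, D, E, F}  [seen]
{A, B, C, D, E, F} --1--> {A, B, C, D, E}  [seen]
{A, B, C, D, E} --0--> {A, B, C, D, E, F}  [seen]
{A, B, C, D, E} --1--> {A, B, C, D}  [new]
{B, D, F} --0--> {A, B, C, D, E, F}  [seen]
{B, D, F} --1--> {A, B, D, E}  [new]
{C, D} --0--> {A, B, C, D, F}  [new]
{C, D} --1--> {A, C, D}  [new]
{A, B, C, D} --0--> {A, B, C, D, E, F}  [seen]
{A, B, C, D} --1--> {A, B, C, D}  [seen]
{A, B, D, E} --0--> {A, B, C, D, E, F}  [seen]
{A, B, D, E} --1--> {A, B, C, D}  [seen]
{A, B, C, D, F} --0--> {A, B, C, D, E, F}  [seen]
{A, B, C, D, F} --1--> {A, B, C, D, E}  [seen]
{A, C, D} --0--> {A, B, C, D, F}  [seen]
{A, C, D} --1--> {A, C, D}  [seen]
Reachable DFA states: {A}, {A, B, C, F}, {C}, {A, B, C, D, E, F}, {A, B, C, D, E}, {B, D, F}, {C, D}, {A, B, C, D}, {A, B, D, E}, {A, B, C, D, F}, {A, C, D}.
Accepting DFA states (contain an NFA accepting state): {A}, {A, B, C, F}, {A, B, C, D, E, F}, {A, B, C, D, E}, {B, D, F}, {C, D}, {A, B, C, D}, {A, B, D, E}, {A, B, C, D, F}, {A, C, D}.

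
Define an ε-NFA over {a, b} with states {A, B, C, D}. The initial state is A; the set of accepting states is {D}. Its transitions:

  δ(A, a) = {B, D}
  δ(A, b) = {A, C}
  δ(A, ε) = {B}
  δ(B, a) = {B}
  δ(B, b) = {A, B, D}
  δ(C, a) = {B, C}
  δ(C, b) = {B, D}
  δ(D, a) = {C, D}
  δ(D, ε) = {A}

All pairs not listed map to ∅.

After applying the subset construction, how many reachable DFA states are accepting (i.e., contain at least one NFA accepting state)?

Start state of the DFA: {A, B} (ε-closure of the NFA start).
{A, B} --a--> {A, B, D}  [new]
{A, B} --b--> {A, B, C, D}  [new]
{A, B, D} --a--> {A, B, C, D}  [seen]
{A, B, D} --b--> {A, B, C, D}  [seen]
{A, B, C, D} --a--> {A, B, C, D}  [seen]
{A, B, C, D} --b--> {A, B, C, D}  [seen]
Reachable DFA states: {A, B}, {A, B, D}, {A, B, C, D}.
Accepting DFA states (contain an NFA accepting state): {A, B, D}, {A, B, C, D}.

2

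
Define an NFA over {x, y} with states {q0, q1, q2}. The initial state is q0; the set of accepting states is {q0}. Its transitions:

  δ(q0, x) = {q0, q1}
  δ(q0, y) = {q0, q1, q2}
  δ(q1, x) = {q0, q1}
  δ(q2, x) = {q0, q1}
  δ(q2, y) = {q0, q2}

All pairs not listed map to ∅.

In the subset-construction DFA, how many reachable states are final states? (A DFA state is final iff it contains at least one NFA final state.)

Start state of the DFA: {q0}.
{q0} --x--> {q0, q1}  [new]
{q0} --y--> {q0, q1, q2}  [new]
{q0, q1} --x--> {q0, q1}  [seen]
{q0, q1} --y--> {q0, q1, q2}  [seen]
{q0, q1, q2} --x--> {q0, q1}  [seen]
{q0, q1, q2} --y--> {q0, q1, q2}  [seen]
Reachable DFA states: {q0}, {q0, q1}, {q0, q1, q2}.
Accepting DFA states (contain an NFA accepting state): {q0}, {q0, q1}, {q0, q1, q2}.

3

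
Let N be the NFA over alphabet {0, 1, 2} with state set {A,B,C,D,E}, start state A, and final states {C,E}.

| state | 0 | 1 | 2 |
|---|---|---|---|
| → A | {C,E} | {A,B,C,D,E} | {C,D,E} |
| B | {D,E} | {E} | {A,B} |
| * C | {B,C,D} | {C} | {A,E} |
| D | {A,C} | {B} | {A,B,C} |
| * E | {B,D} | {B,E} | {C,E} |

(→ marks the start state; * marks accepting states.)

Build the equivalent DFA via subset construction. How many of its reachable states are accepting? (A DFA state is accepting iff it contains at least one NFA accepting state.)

10

Start state of the DFA: {A}.
{A} --0--> {C,E}  [new]
{A} --1--> {A,B,C,D,E}  [new]
{A} --2--> {C,D,E}  [new]
{C,E} --0--> {B,C,D}  [new]
{C,E} --1--> {B,C,E}  [new]
{C,E} --2--> {A,C,E}  [new]
{A,B,C,D,E} --0--> {A,B,C,D,E}  [seen]
{A,B,C,D,E} --1--> {A,B,C,D,E}  [seen]
{A,B,C,D,E} --2--> {A,B,C,D,E}  [seen]
{C,D,E} --0--> {A,B,C,D}  [new]
{C,D,E} --1--> {B,C,E}  [seen]
{C,D,E} --2--> {A,B,C,E}  [new]
{B,C,D} --0--> {A,B,C,D,E}  [seen]
{B,C,D} --1--> {B,C,E}  [seen]
{B,C,D} --2--> {A,B,C,E}  [seen]
{B,C,E} --0--> {B,C,D,E}  [new]
{B,C,E} --1--> {B,C,E}  [seen]
{B,C,E} --2--> {A,B,C,E}  [seen]
{A,C,E} --0--> {B,C,D,E}  [seen]
{A,C,E} --1--> {A,B,C,D,E}  [seen]
{A,C,E} --2--> {A,C,D,E}  [new]
{A,B,C,D} --0--> {A,B,C,D,E}  [seen]
{A,B,C,D} --1--> {A,B,C,D,E}  [seen]
{A,B,C,D} --2--> {A,B,C,D,E}  [seen]
{A,B,C,E} --0--> {B,C,D,E}  [seen]
{A,B,C,E} --1--> {A,B,C,D,E}  [seen]
{A,B,C,E} --2--> {A,B,C,D,E}  [seen]
{B,C,D,E} --0--> {A,B,C,D,E}  [seen]
{B,C,D,E} --1--> {B,C,E}  [seen]
{B,C,D,E} --2--> {A,B,C,E}  [seen]
{A,C,D,E} --0--> {A,B,C,D,E}  [seen]
{A,C,D,E} --1--> {A,B,C,D,E}  [seen]
{A,C,D,E} --2--> {A,B,C,D,E}  [seen]
Reachable DFA states: {A}, {C,E}, {A,B,C,D,E}, {C,D,E}, {B,C,D}, {B,C,E}, {A,C,E}, {A,B,C,D}, {A,B,C,E}, {B,C,D,E}, {A,C,D,E}.
Accepting DFA states (contain an NFA accepting state): {C,E}, {A,B,C,D,E}, {C,D,E}, {B,C,D}, {B,C,E}, {A,C,E}, {A,B,C,D}, {A,B,C,E}, {B,C,D,E}, {A,C,D,E}.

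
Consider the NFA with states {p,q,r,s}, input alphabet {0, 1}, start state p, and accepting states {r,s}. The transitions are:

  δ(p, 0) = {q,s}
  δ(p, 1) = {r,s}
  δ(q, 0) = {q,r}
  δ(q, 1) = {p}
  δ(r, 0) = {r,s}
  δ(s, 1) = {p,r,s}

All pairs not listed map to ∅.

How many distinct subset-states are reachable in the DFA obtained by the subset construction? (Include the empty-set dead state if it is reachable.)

6

Start state of the DFA: {p}.
{p} --0--> {q,s}  [new]
{p} --1--> {r,s}  [new]
{q,s} --0--> {q,r}  [new]
{q,s} --1--> {p,r,s}  [new]
{r,s} --0--> {r,s}  [seen]
{r,s} --1--> {p,r,s}  [seen]
{q,r} --0--> {q,r,s}  [new]
{q,r} --1--> {p}  [seen]
{p,r,s} --0--> {q,r,s}  [seen]
{p,r,s} --1--> {p,r,s}  [seen]
{q,r,s} --0--> {q,r,s}  [seen]
{q,r,s} --1--> {p,r,s}  [seen]
Reachable DFA states: {p}, {q,s}, {r,s}, {q,r}, {p,r,s}, {q,r,s}.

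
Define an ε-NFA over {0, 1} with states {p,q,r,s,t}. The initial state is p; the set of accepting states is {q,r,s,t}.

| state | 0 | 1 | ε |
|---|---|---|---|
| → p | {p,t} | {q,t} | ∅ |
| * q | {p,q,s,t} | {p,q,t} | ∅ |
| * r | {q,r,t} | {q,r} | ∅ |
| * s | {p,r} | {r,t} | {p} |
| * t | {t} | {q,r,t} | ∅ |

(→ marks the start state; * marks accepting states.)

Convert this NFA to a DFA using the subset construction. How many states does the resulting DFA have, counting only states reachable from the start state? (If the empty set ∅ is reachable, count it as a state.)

Start state of the DFA: {p} (ε-closure of the NFA start).
{p} --0--> {p,t}  [new]
{p} --1--> {q,t}  [new]
{p,t} --0--> {p,t}  [seen]
{p,t} --1--> {q,r,t}  [new]
{q,t} --0--> {p,q,s,t}  [new]
{q,t} --1--> {p,q,r,t}  [new]
{q,r,t} --0--> {p,q,r,s,t}  [new]
{q,r,t} --1--> {p,q,r,t}  [seen]
{p,q,s,t} --0--> {p,q,r,s,t}  [seen]
{p,q,s,t} --1--> {p,q,r,t}  [seen]
{p,q,r,t} --0--> {p,q,r,s,t}  [seen]
{p,q,r,t} --1--> {p,q,r,t}  [seen]
{p,q,r,s,t} --0--> {p,q,r,s,t}  [seen]
{p,q,r,s,t} --1--> {p,q,r,t}  [seen]
Reachable DFA states: {p}, {p,t}, {q,t}, {q,r,t}, {p,q,s,t}, {p,q,r,t}, {p,q,r,s,t}.

7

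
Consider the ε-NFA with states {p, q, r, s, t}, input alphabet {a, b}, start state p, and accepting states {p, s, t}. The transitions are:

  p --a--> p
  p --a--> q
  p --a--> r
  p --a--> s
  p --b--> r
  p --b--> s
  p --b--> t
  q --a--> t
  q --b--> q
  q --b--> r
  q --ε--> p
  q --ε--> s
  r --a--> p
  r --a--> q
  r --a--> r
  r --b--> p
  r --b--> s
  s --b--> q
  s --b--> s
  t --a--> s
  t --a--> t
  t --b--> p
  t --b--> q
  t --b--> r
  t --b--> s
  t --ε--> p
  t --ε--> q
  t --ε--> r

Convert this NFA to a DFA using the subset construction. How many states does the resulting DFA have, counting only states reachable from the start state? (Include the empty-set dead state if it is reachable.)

3

Start state of the DFA: {p} (ε-closure of the NFA start).
{p} --a--> {p, q, r, s}  [new]
{p} --b--> {p, q, r, s, t}  [new]
{p, q, r, s} --a--> {p, q, r, s, t}  [seen]
{p, q, r, s} --b--> {p, q, r, s, t}  [seen]
{p, q, r, s, t} --a--> {p, q, r, s, t}  [seen]
{p, q, r, s, t} --b--> {p, q, r, s, t}  [seen]
Reachable DFA states: {p}, {p, q, r, s}, {p, q, r, s, t}.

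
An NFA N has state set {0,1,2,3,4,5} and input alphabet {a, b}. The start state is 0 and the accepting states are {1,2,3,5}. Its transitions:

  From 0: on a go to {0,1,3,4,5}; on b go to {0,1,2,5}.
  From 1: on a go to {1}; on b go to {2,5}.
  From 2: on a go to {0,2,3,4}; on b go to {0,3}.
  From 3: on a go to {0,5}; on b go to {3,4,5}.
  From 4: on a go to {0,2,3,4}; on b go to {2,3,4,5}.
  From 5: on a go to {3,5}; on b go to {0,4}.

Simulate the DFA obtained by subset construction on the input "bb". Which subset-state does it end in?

{0,1,2,3,4,5}

Start: {0}.
δ(0,b) = {0,1,2,5}.
Union: {0,1,2,5}.
After b: {0,1,2,5}.
δ(0,b) = {0,1,2,5}; δ(1,b) = {2,5}; δ(2,b) = {0,3}; δ(5,b) = {0,4}.
Union: {0,1,2,3,4,5}.
After b: {0,1,2,3,4,5}.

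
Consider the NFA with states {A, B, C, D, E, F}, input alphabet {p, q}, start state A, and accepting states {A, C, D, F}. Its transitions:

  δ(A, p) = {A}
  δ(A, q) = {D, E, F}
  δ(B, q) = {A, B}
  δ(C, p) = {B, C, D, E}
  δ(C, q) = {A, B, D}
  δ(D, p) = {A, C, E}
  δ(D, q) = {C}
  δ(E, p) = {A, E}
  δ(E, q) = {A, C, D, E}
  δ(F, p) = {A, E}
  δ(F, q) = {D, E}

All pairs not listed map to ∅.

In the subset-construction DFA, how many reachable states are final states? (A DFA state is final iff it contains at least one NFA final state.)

6

Start state of the DFA: {A}.
{A} --p--> {A}  [seen]
{A} --q--> {D, E, F}  [new]
{D, E, F} --p--> {A, C, E}  [new]
{D, E, F} --q--> {A, C, D, E}  [new]
{A, C, E} --p--> {A, B, C, D, E}  [new]
{A, C, E} --q--> {A, B, C, D, E, F}  [new]
{A, C, D, E} --p--> {A, B, C, D, E}  [seen]
{A, C, D, E} --q--> {A, B, C, D, E, F}  [seen]
{A, B, C, D, E} --p--> {A, B, C, D, E}  [seen]
{A, B, C, D, E} --q--> {A, B, C, D, E, F}  [seen]
{A, B, C, D, E, F} --p--> {A, B, C, D, E}  [seen]
{A, B, C, D, E, F} --q--> {A, B, C, D, E, F}  [seen]
Reachable DFA states: {A}, {D, E, F}, {A, C, E}, {A, C, D, E}, {A, B, C, D, E}, {A, B, C, D, E, F}.
Accepting DFA states (contain an NFA accepting state): {A}, {D, E, F}, {A, C, E}, {A, C, D, E}, {A, B, C, D, E}, {A, B, C, D, E, F}.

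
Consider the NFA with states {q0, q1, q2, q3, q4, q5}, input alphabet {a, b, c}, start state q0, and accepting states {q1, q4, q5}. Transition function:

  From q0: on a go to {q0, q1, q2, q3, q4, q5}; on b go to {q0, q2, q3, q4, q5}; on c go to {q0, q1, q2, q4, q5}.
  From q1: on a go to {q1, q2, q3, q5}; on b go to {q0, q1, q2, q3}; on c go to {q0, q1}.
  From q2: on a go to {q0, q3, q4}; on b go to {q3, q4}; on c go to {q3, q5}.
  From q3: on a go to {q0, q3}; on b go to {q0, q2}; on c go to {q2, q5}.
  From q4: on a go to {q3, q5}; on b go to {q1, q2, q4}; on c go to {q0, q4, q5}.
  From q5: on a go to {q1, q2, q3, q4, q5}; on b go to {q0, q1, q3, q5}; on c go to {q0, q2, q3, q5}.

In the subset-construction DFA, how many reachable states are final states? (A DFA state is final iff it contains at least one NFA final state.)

3

Start state of the DFA: {q0}.
{q0} --a--> {q0, q1, q2, q3, q4, q5}  [new]
{q0} --b--> {q0, q2, q3, q4, q5}  [new]
{q0} --c--> {q0, q1, q2, q4, q5}  [new]
{q0, q1, q2, q3, q4, q5} --a--> {q0, q1, q2, q3, q4, q5}  [seen]
{q0, q1, q2, q3, q4, q5} --b--> {q0, q1, q2, q3, q4, q5}  [seen]
{q0, q1, q2, q3, q4, q5} --c--> {q0, q1, q2, q3, q4, q5}  [seen]
{q0, q2, q3, q4, q5} --a--> {q0, q1, q2, q3, q4, q5}  [seen]
{q0, q2, q3, q4, q5} --b--> {q0, q1, q2, q3, q4, q5}  [seen]
{q0, q2, q3, q4, q5} --c--> {q0, q1, q2, q3, q4, q5}  [seen]
{q0, q1, q2, q4, q5} --a--> {q0, q1, q2, q3, q4, q5}  [seen]
{q0, q1, q2, q4, q5} --b--> {q0, q1, q2, q3, q4, q5}  [seen]
{q0, q1, q2, q4, q5} --c--> {q0, q1, q2, q3, q4, q5}  [seen]
Reachable DFA states: {q0}, {q0, q1, q2, q3, q4, q5}, {q0, q2, q3, q4, q5}, {q0, q1, q2, q4, q5}.
Accepting DFA states (contain an NFA accepting state): {q0, q1, q2, q3, q4, q5}, {q0, q2, q3, q4, q5}, {q0, q1, q2, q4, q5}.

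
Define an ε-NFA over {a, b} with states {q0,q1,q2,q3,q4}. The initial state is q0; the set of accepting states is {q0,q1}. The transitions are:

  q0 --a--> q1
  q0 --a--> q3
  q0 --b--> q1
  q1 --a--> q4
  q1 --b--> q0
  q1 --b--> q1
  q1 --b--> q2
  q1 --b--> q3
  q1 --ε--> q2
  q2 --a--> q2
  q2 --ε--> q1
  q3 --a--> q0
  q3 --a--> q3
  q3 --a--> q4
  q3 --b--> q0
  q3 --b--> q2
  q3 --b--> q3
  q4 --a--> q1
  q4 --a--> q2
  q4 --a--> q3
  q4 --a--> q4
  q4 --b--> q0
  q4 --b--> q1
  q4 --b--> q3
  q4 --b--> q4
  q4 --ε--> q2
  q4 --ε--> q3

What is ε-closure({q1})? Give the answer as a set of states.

{q1,q2}

Begin with {q1}.
q1 →ε {q2}; add q2.
ε-closure = {q1,q2}.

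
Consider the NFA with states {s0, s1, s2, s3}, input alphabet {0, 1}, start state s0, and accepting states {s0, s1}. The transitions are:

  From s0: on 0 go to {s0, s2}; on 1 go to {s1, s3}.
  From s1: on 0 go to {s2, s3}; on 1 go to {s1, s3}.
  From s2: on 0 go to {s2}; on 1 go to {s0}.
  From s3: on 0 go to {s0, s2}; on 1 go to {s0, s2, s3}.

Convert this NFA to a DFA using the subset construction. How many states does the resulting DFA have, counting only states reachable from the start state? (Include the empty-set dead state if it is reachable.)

6

Start state of the DFA: {s0}.
{s0} --0--> {s0, s2}  [new]
{s0} --1--> {s1, s3}  [new]
{s0, s2} --0--> {s0, s2}  [seen]
{s0, s2} --1--> {s0, s1, s3}  [new]
{s1, s3} --0--> {s0, s2, s3}  [new]
{s1, s3} --1--> {s0, s1, s2, s3}  [new]
{s0, s1, s3} --0--> {s0, s2, s3}  [seen]
{s0, s1, s3} --1--> {s0, s1, s2, s3}  [seen]
{s0, s2, s3} --0--> {s0, s2}  [seen]
{s0, s2, s3} --1--> {s0, s1, s2, s3}  [seen]
{s0, s1, s2, s3} --0--> {s0, s2, s3}  [seen]
{s0, s1, s2, s3} --1--> {s0, s1, s2, s3}  [seen]
Reachable DFA states: {s0}, {s0, s2}, {s1, s3}, {s0, s1, s3}, {s0, s2, s3}, {s0, s1, s2, s3}.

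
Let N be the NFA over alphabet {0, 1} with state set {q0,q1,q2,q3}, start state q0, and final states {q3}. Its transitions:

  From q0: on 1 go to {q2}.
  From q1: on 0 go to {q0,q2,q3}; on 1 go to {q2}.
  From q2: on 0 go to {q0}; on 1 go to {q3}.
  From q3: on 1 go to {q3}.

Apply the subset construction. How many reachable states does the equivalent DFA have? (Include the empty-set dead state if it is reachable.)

4

Start state of the DFA: {q0}.
{q0} --0--> ∅  [new]
{q0} --1--> {q2}  [new]
∅ --0--> ∅  [seen]
∅ --1--> ∅  [seen]
{q2} --0--> {q0}  [seen]
{q2} --1--> {q3}  [new]
{q3} --0--> ∅  [seen]
{q3} --1--> {q3}  [seen]
Reachable DFA states: {q0}, ∅, {q2}, {q3}.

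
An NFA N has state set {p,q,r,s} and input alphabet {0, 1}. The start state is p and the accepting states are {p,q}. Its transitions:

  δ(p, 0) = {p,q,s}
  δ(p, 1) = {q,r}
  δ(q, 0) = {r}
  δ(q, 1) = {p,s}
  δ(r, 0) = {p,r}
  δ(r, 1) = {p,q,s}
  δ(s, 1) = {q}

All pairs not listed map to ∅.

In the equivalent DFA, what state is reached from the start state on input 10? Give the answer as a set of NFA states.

{p,r}

Start: {p}.
δ(p,1) = {q,r}.
Union: {q,r}.
After 1: {q,r}.
δ(q,0) = {r}; δ(r,0) = {p,r}.
Union: {p,r}.
After 0: {p,r}.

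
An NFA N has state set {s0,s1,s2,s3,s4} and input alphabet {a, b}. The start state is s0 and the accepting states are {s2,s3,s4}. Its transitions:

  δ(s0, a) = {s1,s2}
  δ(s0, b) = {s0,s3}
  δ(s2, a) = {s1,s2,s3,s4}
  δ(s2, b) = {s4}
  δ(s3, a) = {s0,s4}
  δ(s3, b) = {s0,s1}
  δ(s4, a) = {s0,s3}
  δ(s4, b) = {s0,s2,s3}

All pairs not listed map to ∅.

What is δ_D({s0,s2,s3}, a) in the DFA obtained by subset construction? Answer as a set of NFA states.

δ(s0,a) = {s1,s2}; δ(s2,a) = {s1,s2,s3,s4}; δ(s3,a) = {s0,s4}.
Union: {s0,s1,s2,s3,s4}.

{s0,s1,s2,s3,s4}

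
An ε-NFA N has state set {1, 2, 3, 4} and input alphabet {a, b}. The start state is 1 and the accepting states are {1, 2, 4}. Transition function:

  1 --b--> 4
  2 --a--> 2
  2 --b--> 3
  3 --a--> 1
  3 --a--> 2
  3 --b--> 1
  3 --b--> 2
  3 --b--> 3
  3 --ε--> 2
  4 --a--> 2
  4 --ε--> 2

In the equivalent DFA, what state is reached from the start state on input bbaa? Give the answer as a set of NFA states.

{2}

Start: {1}.
δ(1,b) = {4}.
Union: {4}.
ε-closure gives {2, 4}.
After b: {2, 4}.
δ(2,b) = {3}; δ(4,b) = ∅.
Union: {3}.
ε-closure gives {2, 3}.
After b: {2, 3}.
δ(2,a) = {2}; δ(3,a) = {1, 2}.
Union: {1, 2}.
After a: {1, 2}.
δ(1,a) = ∅; δ(2,a) = {2}.
Union: {2}.
After a: {2}.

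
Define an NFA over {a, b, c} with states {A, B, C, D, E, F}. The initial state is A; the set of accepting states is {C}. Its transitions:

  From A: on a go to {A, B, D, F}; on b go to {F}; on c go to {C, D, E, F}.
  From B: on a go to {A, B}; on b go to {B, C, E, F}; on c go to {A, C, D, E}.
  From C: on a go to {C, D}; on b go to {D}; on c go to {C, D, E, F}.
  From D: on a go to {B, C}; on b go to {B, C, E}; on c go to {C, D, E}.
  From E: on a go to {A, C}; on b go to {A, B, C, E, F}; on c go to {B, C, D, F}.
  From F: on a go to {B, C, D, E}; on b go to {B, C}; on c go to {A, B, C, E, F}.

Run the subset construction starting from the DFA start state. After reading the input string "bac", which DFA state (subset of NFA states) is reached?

{A, B, C, D, E, F}

Start: {A}.
δ(A,b) = {F}.
Union: {F}.
After b: {F}.
δ(F,a) = {B, C, D, E}.
Union: {B, C, D, E}.
After a: {B, C, D, E}.
δ(B,c) = {A, C, D, E}; δ(C,c) = {C, D, E, F}; δ(D,c) = {C, D, E}; δ(E,c) = {B, C, D, F}.
Union: {A, B, C, D, E, F}.
After c: {A, B, C, D, E, F}.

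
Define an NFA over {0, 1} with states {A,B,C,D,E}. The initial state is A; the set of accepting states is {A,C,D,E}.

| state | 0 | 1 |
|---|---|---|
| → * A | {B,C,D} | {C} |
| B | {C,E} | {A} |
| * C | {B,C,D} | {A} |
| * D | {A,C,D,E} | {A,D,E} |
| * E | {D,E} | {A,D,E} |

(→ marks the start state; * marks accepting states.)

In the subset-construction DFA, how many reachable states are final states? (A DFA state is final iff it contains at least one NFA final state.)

Start state of the DFA: {A}.
{A} --0--> {B,C,D}  [new]
{A} --1--> {C}  [new]
{B,C,D} --0--> {A,B,C,D,E}  [new]
{B,C,D} --1--> {A,D,E}  [new]
{C} --0--> {B,C,D}  [seen]
{C} --1--> {A}  [seen]
{A,B,C,D,E} --0--> {A,B,C,D,E}  [seen]
{A,B,C,D,E} --1--> {A,C,D,E}  [new]
{A,D,E} --0--> {A,B,C,D,E}  [seen]
{A,D,E} --1--> {A,C,D,E}  [seen]
{A,C,D,E} --0--> {A,B,C,D,E}  [seen]
{A,C,D,E} --1--> {A,C,D,E}  [seen]
Reachable DFA states: {A}, {B,C,D}, {C}, {A,B,C,D,E}, {A,D,E}, {A,C,D,E}.
Accepting DFA states (contain an NFA accepting state): {A}, {B,C,D}, {C}, {A,B,C,D,E}, {A,D,E}, {A,C,D,E}.

6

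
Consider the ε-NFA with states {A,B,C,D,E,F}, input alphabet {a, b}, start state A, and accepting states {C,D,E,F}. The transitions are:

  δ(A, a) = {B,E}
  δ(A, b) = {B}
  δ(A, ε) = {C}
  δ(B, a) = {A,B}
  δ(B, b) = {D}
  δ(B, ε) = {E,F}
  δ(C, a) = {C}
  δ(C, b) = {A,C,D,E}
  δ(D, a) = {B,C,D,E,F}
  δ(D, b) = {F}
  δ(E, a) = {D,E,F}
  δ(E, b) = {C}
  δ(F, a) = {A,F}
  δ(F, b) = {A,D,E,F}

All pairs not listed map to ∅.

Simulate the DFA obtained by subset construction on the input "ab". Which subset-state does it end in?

Start: {A,C}.
δ(A,a) = {B,E}; δ(C,a) = {C}.
Union: {B,C,E}.
ε-closure gives {B,C,E,F}.
After a: {B,C,E,F}.
δ(B,b) = {D}; δ(C,b) = {A,C,D,E}; δ(E,b) = {C}; δ(F,b) = {A,D,E,F}.
Union: {A,C,D,E,F}.
After b: {A,C,D,E,F}.

{A,C,D,E,F}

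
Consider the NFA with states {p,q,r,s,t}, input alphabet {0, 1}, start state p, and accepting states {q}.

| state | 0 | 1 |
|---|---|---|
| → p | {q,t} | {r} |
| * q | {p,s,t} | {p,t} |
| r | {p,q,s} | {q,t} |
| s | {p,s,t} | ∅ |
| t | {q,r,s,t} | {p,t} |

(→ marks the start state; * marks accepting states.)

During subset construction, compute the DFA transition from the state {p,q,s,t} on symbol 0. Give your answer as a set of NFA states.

{p,q,r,s,t}

δ(p,0) = {q,t}; δ(q,0) = {p,s,t}; δ(s,0) = {p,s,t}; δ(t,0) = {q,r,s,t}.
Union: {p,q,r,s,t}.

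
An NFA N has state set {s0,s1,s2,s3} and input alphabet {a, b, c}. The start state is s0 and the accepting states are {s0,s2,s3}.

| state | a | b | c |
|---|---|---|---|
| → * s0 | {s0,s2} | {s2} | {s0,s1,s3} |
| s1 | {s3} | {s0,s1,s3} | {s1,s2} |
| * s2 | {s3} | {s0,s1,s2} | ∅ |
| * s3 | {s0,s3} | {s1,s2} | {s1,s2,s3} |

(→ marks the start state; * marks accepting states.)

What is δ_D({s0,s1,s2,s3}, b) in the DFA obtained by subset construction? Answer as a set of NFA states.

δ(s0,b) = {s2}; δ(s1,b) = {s0,s1,s3}; δ(s2,b) = {s0,s1,s2}; δ(s3,b) = {s1,s2}.
Union: {s0,s1,s2,s3}.

{s0,s1,s2,s3}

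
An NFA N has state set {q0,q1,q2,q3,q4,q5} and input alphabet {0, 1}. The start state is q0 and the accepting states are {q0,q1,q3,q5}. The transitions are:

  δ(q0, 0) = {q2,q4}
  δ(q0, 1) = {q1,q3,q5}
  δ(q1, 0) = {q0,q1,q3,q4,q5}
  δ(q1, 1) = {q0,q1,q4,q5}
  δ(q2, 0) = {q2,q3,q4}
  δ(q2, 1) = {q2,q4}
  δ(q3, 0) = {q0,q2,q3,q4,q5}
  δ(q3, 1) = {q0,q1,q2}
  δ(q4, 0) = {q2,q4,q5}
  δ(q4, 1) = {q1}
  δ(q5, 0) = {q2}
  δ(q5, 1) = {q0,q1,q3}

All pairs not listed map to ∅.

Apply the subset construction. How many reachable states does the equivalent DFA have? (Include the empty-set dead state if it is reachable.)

Start state of the DFA: {q0}.
{q0} --0--> {q2,q4}  [new]
{q0} --1--> {q1,q3,q5}  [new]
{q2,q4} --0--> {q2,q3,q4,q5}  [new]
{q2,q4} --1--> {q1,q2,q4}  [new]
{q1,q3,q5} --0--> {q0,q1,q2,q3,q4,q5}  [new]
{q1,q3,q5} --1--> {q0,q1,q2,q3,q4,q5}  [seen]
{q2,q3,q4,q5} --0--> {q0,q2,q3,q4,q5}  [new]
{q2,q3,q4,q5} --1--> {q0,q1,q2,q3,q4}  [new]
{q1,q2,q4} --0--> {q0,q1,q2,q3,q4,q5}  [seen]
{q1,q2,q4} --1--> {q0,q1,q2,q4,q5}  [new]
{q0,q1,q2,q3,q4,q5} --0--> {q0,q1,q2,q3,q4,q5}  [seen]
{q0,q1,q2,q3,q4,q5} --1--> {q0,q1,q2,q3,q4,q5}  [seen]
{q0,q2,q3,q4,q5} --0--> {q0,q2,q3,q4,q5}  [seen]
{q0,q2,q3,q4,q5} --1--> {q0,q1,q2,q3,q4,q5}  [seen]
{q0,q1,q2,q3,q4} --0--> {q0,q1,q2,q3,q4,q5}  [seen]
{q0,q1,q2,q3,q4} --1--> {q0,q1,q2,q3,q4,q5}  [seen]
{q0,q1,q2,q4,q5} --0--> {q0,q1,q2,q3,q4,q5}  [seen]
{q0,q1,q2,q4,q5} --1--> {q0,q1,q2,q3,q4,q5}  [seen]
Reachable DFA states: {q0}, {q2,q4}, {q1,q3,q5}, {q2,q3,q4,q5}, {q1,q2,q4}, {q0,q1,q2,q3,q4,q5}, {q0,q2,q3,q4,q5}, {q0,q1,q2,q3,q4}, {q0,q1,q2,q4,q5}.

9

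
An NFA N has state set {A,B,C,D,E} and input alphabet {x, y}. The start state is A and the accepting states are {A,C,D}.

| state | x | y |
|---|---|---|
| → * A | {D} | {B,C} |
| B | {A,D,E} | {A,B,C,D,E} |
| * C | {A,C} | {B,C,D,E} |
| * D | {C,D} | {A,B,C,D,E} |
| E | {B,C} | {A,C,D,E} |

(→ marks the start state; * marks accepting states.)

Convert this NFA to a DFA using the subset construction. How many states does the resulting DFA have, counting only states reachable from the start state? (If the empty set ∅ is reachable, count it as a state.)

Start state of the DFA: {A}.
{A} --x--> {D}  [new]
{A} --y--> {B,C}  [new]
{D} --x--> {C,D}  [new]
{D} --y--> {A,B,C,D,E}  [new]
{B,C} --x--> {A,C,D,E}  [new]
{B,C} --y--> {A,B,C,D,E}  [seen]
{C,D} --x--> {A,C,D}  [new]
{C,D} --y--> {A,B,C,D,E}  [seen]
{A,B,C,D,E} --x--> {A,B,C,D,E}  [seen]
{A,B,C,D,E} --y--> {A,B,C,D,E}  [seen]
{A,C,D,E} --x--> {A,B,C,D}  [new]
{A,C,D,E} --y--> {A,B,C,D,E}  [seen]
{A,C,D} --x--> {A,C,D}  [seen]
{A,C,D} --y--> {A,B,C,D,E}  [seen]
{A,B,C,D} --x--> {A,C,D,E}  [seen]
{A,B,C,D} --y--> {A,B,C,D,E}  [seen]
Reachable DFA states: {A}, {D}, {B,C}, {C,D}, {A,B,C,D,E}, {A,C,D,E}, {A,C,D}, {A,B,C,D}.

8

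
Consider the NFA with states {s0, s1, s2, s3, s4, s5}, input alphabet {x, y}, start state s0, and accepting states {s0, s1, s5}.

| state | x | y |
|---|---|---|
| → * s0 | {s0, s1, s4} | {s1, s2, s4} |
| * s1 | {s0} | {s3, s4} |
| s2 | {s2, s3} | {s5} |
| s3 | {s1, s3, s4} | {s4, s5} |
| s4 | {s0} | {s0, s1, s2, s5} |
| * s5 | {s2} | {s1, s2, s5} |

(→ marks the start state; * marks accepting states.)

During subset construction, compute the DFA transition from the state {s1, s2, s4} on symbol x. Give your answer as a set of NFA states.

{s0, s2, s3}

δ(s1,x) = {s0}; δ(s2,x) = {s2, s3}; δ(s4,x) = {s0}.
Union: {s0, s2, s3}.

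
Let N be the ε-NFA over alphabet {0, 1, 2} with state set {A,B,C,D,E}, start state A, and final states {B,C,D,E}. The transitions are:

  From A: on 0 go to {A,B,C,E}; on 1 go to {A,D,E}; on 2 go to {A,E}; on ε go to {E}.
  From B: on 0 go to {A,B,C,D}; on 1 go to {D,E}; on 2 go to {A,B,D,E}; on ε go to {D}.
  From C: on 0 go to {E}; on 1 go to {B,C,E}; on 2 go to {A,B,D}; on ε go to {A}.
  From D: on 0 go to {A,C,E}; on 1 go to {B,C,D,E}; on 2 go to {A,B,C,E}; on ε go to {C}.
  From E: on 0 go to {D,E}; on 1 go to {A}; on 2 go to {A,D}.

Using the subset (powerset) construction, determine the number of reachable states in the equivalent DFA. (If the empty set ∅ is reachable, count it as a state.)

Start state of the DFA: {A,E} (ε-closure of the NFA start).
{A,E} --0--> {A,B,C,D,E}  [new]
{A,E} --1--> {A,C,D,E}  [new]
{A,E} --2--> {A,C,D,E}  [seen]
{A,B,C,D,E} --0--> {A,B,C,D,E}  [seen]
{A,B,C,D,E} --1--> {A,B,C,D,E}  [seen]
{A,B,C,D,E} --2--> {A,B,C,D,E}  [seen]
{A,C,D,E} --0--> {A,B,C,D,E}  [seen]
{A,C,D,E} --1--> {A,B,C,D,E}  [seen]
{A,C,D,E} --2--> {A,B,C,D,E}  [seen]
Reachable DFA states: {A,E}, {A,B,C,D,E}, {A,C,D,E}.

3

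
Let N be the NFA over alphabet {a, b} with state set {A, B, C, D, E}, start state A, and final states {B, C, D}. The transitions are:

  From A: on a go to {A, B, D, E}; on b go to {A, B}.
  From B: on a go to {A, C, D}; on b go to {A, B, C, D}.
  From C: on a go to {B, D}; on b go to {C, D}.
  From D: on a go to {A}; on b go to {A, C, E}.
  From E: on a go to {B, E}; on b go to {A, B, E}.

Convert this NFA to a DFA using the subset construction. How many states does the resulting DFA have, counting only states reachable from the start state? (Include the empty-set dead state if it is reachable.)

5

Start state of the DFA: {A}.
{A} --a--> {A, B, D, E}  [new]
{A} --b--> {A, B}  [new]
{A, B, D, E} --a--> {A, B, C, D, E}  [new]
{A, B, D, E} --b--> {A, B, C, D, E}  [seen]
{A, B} --a--> {A, B, C, D, E}  [seen]
{A, B} --b--> {A, B, C, D}  [new]
{A, B, C, D, E} --a--> {A, B, C, D, E}  [seen]
{A, B, C, D, E} --b--> {A, B, C, D, E}  [seen]
{A, B, C, D} --a--> {A, B, C, D, E}  [seen]
{A, B, C, D} --b--> {A, B, C, D, E}  [seen]
Reachable DFA states: {A}, {A, B, D, E}, {A, B}, {A, B, C, D, E}, {A, B, C, D}.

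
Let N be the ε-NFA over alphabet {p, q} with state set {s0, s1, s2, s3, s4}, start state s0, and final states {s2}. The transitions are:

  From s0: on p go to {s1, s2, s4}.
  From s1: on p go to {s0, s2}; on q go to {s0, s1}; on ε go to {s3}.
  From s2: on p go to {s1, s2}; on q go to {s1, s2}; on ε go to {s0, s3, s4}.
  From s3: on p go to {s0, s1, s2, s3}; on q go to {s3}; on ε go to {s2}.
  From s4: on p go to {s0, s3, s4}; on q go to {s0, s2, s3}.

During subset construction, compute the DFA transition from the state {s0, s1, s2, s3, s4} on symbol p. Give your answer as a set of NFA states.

{s0, s1, s2, s3, s4}

δ(s0,p) = {s1, s2, s4}; δ(s1,p) = {s0, s2}; δ(s2,p) = {s1, s2}; δ(s3,p) = {s0, s1, s2, s3}; δ(s4,p) = {s0, s3, s4}.
Union: {s0, s1, s2, s3, s4}.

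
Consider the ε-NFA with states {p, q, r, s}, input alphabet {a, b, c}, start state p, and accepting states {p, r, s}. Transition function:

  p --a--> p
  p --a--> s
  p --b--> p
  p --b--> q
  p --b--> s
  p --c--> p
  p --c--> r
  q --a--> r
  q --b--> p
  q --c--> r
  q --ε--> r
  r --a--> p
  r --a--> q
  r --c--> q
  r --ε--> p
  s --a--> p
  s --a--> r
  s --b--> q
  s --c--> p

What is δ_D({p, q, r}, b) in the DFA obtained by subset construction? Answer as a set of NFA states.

{p, q, r, s}

δ(p,b) = {p, q, s}; δ(q,b) = {p}; δ(r,b) = ∅.
Union: {p, q, s}.
ε-closure gives {p, q, r, s}.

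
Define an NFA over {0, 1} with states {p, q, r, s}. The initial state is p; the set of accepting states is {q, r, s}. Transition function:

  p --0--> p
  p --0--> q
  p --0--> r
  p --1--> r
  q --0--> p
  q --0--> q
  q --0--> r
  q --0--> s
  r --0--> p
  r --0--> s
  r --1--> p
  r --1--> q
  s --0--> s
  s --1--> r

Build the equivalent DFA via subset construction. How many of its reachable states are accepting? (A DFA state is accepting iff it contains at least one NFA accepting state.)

Start state of the DFA: {p}.
{p} --0--> {p, q, r}  [new]
{p} --1--> {r}  [new]
{p, q, r} --0--> {p, q, r, s}  [new]
{p, q, r} --1--> {p, q, r}  [seen]
{r} --0--> {p, s}  [new]
{r} --1--> {p, q}  [new]
{p, q, r, s} --0--> {p, q, r, s}  [seen]
{p, q, r, s} --1--> {p, q, r}  [seen]
{p, s} --0--> {p, q, r, s}  [seen]
{p, s} --1--> {r}  [seen]
{p, q} --0--> {p, q, r, s}  [seen]
{p, q} --1--> {r}  [seen]
Reachable DFA states: {p}, {p, q, r}, {r}, {p, q, r, s}, {p, s}, {p, q}.
Accepting DFA states (contain an NFA accepting state): {p, q, r}, {r}, {p, q, r, s}, {p, s}, {p, q}.

5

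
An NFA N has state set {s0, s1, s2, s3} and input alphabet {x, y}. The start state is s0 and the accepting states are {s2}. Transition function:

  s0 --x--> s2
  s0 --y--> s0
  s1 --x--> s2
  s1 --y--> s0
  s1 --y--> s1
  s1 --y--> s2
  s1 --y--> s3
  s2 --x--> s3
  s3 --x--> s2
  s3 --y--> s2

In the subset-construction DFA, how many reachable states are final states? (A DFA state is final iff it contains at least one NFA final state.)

Start state of the DFA: {s0}.
{s0} --x--> {s2}  [new]
{s0} --y--> {s0}  [seen]
{s2} --x--> {s3}  [new]
{s2} --y--> ∅  [new]
{s3} --x--> {s2}  [seen]
{s3} --y--> {s2}  [seen]
∅ --x--> ∅  [seen]
∅ --y--> ∅  [seen]
Reachable DFA states: {s0}, {s2}, {s3}, ∅.
Accepting DFA states (contain an NFA accepting state): {s2}.

1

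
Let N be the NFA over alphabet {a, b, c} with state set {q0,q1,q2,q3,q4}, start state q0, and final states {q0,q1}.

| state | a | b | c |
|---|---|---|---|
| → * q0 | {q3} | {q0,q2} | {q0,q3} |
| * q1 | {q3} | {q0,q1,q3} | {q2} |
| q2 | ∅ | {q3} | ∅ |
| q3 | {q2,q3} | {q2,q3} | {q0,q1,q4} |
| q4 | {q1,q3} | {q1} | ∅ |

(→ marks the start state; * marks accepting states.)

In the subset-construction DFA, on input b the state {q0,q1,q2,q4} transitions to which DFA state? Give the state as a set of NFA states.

{q0,q1,q2,q3}

δ(q0,b) = {q0,q2}; δ(q1,b) = {q0,q1,q3}; δ(q2,b) = {q3}; δ(q4,b) = {q1}.
Union: {q0,q1,q2,q3}.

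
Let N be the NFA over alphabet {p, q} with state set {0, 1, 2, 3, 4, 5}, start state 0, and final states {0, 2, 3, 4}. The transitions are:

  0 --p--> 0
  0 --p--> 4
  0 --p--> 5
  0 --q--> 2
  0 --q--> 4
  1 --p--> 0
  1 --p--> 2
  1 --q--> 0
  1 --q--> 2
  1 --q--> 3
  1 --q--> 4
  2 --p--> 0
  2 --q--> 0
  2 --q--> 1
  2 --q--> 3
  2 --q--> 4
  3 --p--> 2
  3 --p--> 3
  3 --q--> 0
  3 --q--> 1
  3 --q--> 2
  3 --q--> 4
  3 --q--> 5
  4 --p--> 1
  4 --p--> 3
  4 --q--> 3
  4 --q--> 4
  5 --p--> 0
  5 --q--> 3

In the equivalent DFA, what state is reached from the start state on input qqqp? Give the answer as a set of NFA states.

Start: {0}.
δ(0,q) = {2, 4}.
Union: {2, 4}.
After q: {2, 4}.
δ(2,q) = {0, 1, 3, 4}; δ(4,q) = {3, 4}.
Union: {0, 1, 3, 4}.
After q: {0, 1, 3, 4}.
δ(0,q) = {2, 4}; δ(1,q) = {0, 2, 3, 4}; δ(3,q) = {0, 1, 2, 4, 5}; δ(4,q) = {3, 4}.
Union: {0, 1, 2, 3, 4, 5}.
After q: {0, 1, 2, 3, 4, 5}.
δ(0,p) = {0, 4, 5}; δ(1,p) = {0, 2}; δ(2,p) = {0}; δ(3,p) = {2, 3}; δ(4,p) = {1, 3}; δ(5,p) = {0}.
Union: {0, 1, 2, 3, 4, 5}.
After p: {0, 1, 2, 3, 4, 5}.

{0, 1, 2, 3, 4, 5}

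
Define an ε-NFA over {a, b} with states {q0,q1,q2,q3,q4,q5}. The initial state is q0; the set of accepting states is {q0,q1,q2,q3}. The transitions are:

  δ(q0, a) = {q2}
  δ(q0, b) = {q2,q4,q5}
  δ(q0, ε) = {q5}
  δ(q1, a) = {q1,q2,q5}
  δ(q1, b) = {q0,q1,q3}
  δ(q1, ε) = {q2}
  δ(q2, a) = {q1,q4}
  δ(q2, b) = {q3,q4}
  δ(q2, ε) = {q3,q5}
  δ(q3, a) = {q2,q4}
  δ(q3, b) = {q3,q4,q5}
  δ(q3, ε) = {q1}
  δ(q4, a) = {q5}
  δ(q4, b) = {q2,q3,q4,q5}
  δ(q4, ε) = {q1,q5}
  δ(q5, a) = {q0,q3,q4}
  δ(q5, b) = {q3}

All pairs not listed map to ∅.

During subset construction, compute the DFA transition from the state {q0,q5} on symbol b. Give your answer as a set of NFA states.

δ(q0,b) = {q2,q4,q5}; δ(q5,b) = {q3}.
Union: {q2,q3,q4,q5}.
ε-closure gives {q1,q2,q3,q4,q5}.

{q1,q2,q3,q4,q5}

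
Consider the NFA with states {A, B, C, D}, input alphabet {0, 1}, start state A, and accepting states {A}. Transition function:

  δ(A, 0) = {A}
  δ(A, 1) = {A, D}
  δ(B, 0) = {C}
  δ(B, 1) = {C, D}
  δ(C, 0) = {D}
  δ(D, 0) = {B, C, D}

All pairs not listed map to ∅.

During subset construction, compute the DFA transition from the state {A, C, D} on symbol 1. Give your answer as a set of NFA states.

δ(A,1) = {A, D}; δ(C,1) = ∅; δ(D,1) = ∅.
Union: {A, D}.

{A, D}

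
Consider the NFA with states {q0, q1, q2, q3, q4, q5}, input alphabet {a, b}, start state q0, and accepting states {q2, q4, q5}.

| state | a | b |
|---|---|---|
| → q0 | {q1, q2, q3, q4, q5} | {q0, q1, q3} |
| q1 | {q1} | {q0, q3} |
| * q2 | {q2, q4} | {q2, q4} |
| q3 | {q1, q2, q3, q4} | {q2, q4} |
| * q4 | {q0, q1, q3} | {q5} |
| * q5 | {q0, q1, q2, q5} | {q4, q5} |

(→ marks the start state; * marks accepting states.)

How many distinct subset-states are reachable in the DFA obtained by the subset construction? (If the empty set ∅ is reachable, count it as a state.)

6

Start state of the DFA: {q0}.
{q0} --a--> {q1, q2, q3, q4, q5}  [new]
{q0} --b--> {q0, q1, q3}  [new]
{q1, q2, q3, q4, q5} --a--> {q0, q1, q2, q3, q4, q5}  [new]
{q1, q2, q3, q4, q5} --b--> {q0, q2, q3, q4, q5}  [new]
{q0, q1, q3} --a--> {q1, q2, q3, q4, q5}  [seen]
{q0, q1, q3} --b--> {q0, q1, q2, q3, q4}  [new]
{q0, q1, q2, q3, q4, q5} --a--> {q0, q1, q2, q3, q4, q5}  [seen]
{q0, q1, q2, q3, q4, q5} --b--> {q0, q1, q2, q3, q4, q5}  [seen]
{q0, q2, q3, q4, q5} --a--> {q0, q1, q2, q3, q4, q5}  [seen]
{q0, q2, q3, q4, q5} --b--> {q0, q1, q2, q3, q4, q5}  [seen]
{q0, q1, q2, q3, q4} --a--> {q0, q1, q2, q3, q4, q5}  [seen]
{q0, q1, q2, q3, q4} --b--> {q0, q1, q2, q3, q4, q5}  [seen]
Reachable DFA states: {q0}, {q1, q2, q3, q4, q5}, {q0, q1, q3}, {q0, q1, q2, q3, q4, q5}, {q0, q2, q3, q4, q5}, {q0, q1, q2, q3, q4}.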